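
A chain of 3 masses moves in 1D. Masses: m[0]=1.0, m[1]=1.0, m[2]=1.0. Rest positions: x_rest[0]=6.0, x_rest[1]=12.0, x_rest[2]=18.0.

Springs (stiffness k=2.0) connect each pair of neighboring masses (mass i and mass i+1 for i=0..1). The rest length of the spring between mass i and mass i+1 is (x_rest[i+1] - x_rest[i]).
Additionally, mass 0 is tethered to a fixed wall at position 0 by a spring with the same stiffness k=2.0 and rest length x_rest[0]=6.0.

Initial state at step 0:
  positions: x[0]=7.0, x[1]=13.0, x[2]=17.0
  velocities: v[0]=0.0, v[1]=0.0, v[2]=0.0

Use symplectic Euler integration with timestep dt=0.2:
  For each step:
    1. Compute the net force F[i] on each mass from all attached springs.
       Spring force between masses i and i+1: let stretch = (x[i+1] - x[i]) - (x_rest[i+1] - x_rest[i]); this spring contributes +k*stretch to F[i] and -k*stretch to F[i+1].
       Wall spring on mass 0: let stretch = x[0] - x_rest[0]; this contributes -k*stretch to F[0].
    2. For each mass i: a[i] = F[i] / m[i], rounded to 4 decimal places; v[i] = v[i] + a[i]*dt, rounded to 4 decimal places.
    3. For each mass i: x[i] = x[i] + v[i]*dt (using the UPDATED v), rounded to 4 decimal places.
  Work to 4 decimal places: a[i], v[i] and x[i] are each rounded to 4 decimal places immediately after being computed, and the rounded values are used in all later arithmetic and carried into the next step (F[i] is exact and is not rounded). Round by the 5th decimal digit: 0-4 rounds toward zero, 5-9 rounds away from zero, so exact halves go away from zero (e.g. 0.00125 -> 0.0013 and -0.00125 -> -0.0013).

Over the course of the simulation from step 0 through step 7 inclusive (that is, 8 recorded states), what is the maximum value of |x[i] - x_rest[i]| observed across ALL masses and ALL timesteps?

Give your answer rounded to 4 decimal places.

Step 0: x=[7.0000 13.0000 17.0000] v=[0.0000 0.0000 0.0000]
Step 1: x=[6.9200 12.8400 17.1600] v=[-0.4000 -0.8000 0.8000]
Step 2: x=[6.7600 12.5520 17.4544] v=[-0.8000 -1.4400 1.4720]
Step 3: x=[6.5226 12.1928 17.8366] v=[-1.1872 -1.7958 1.9110]
Step 4: x=[6.2170 11.8315 18.2473] v=[-1.5282 -1.8064 2.0535]
Step 5: x=[5.8632 11.5343 18.6247] v=[-1.7692 -1.4859 1.8872]
Step 6: x=[5.4940 11.3507 18.9149] v=[-1.8460 -0.9182 1.4510]
Step 7: x=[5.1538 11.3037 19.0800] v=[-1.7009 -0.2352 0.8253]
Max displacement = 1.0800

Answer: 1.0800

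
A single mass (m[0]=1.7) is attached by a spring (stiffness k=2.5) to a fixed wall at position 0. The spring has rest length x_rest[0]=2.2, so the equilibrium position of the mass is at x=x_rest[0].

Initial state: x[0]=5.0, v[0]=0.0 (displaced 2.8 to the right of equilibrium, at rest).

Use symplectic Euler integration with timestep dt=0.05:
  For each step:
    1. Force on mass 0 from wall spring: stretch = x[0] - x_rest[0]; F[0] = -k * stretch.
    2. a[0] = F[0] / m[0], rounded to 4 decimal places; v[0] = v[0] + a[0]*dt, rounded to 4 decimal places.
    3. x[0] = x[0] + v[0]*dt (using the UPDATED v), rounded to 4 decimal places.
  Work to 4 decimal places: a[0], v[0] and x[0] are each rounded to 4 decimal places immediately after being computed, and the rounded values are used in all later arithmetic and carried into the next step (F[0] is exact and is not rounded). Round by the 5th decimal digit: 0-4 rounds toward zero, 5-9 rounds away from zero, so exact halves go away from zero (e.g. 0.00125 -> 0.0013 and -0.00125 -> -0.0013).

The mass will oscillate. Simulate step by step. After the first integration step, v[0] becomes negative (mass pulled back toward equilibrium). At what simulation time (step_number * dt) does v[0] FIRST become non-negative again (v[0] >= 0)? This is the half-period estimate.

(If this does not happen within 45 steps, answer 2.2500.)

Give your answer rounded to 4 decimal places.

Answer: 2.2500

Derivation:
Step 0: x=[5.0000] v=[0.0000]
Step 1: x=[4.9897] v=[-0.2059]
Step 2: x=[4.9692] v=[-0.4110]
Step 3: x=[4.9385] v=[-0.6146]
Step 4: x=[4.8977] v=[-0.8160]
Step 5: x=[4.8470] v=[-1.0144]
Step 6: x=[4.7866] v=[-1.2090]
Step 7: x=[4.7166] v=[-1.3992]
Step 8: x=[4.6374] v=[-1.5842]
Step 9: x=[4.5492] v=[-1.7634]
Step 10: x=[4.4524] v=[-1.9361]
Step 11: x=[4.3473] v=[-2.1017]
Step 12: x=[4.2343] v=[-2.2596]
Step 13: x=[4.1138] v=[-2.4092]
Step 14: x=[3.9863] v=[-2.5499]
Step 15: x=[3.8522] v=[-2.6812]
Step 16: x=[3.7121] v=[-2.8027]
Step 17: x=[3.5664] v=[-2.9139]
Step 18: x=[3.4157] v=[-3.0144]
Step 19: x=[3.2605] v=[-3.1038]
Step 20: x=[3.1014] v=[-3.1818]
Step 21: x=[2.9390] v=[-3.2481]
Step 22: x=[2.7739] v=[-3.3024]
Step 23: x=[2.6067] v=[-3.3446]
Step 24: x=[2.4380] v=[-3.3745]
Step 25: x=[2.2684] v=[-3.3920]
Step 26: x=[2.0986] v=[-3.3970]
Step 27: x=[1.9291] v=[-3.3895]
Step 28: x=[1.7606] v=[-3.3696]
Step 29: x=[1.5937] v=[-3.3373]
Step 30: x=[1.4291] v=[-3.2927]
Step 31: x=[1.2673] v=[-3.2360]
Step 32: x=[1.1089] v=[-3.1674]
Step 33: x=[0.9545] v=[-3.0872]
Step 34: x=[0.8047] v=[-2.9956]
Step 35: x=[0.6601] v=[-2.8930]
Step 36: x=[0.5211] v=[-2.7798]
Step 37: x=[0.3883] v=[-2.6564]
Step 38: x=[0.2621] v=[-2.5232]
Step 39: x=[0.1431] v=[-2.3807]
Step 40: x=[0.0316] v=[-2.2295]
Step 41: x=[-0.0719] v=[-2.0701]
Step 42: x=[-0.1671] v=[-1.9031]
Step 43: x=[-0.2536] v=[-1.7291]
Step 44: x=[-0.3310] v=[-1.5487]
Step 45: x=[-0.3991] v=[-1.3626]
v[0] did not become non-negative within 45 steps; using fallback time=2.2500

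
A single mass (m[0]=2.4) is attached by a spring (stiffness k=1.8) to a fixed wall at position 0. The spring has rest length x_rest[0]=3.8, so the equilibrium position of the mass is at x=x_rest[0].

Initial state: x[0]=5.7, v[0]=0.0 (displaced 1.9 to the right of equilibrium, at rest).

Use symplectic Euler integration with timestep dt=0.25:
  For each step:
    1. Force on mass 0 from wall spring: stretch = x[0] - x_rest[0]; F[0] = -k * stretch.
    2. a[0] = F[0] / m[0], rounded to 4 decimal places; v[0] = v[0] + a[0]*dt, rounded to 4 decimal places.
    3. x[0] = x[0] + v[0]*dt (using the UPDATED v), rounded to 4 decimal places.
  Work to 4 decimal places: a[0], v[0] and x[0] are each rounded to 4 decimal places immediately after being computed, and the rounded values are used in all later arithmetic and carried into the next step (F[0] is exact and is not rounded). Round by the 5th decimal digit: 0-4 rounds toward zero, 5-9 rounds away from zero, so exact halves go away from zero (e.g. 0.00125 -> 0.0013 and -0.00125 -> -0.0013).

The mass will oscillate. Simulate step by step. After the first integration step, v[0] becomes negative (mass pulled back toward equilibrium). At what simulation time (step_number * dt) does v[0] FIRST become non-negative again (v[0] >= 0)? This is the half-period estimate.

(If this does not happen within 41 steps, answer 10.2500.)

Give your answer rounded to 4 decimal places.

Answer: 3.7500

Derivation:
Step 0: x=[5.7000] v=[0.0000]
Step 1: x=[5.6109] v=[-0.3563]
Step 2: x=[5.4369] v=[-0.6959]
Step 3: x=[5.1862] v=[-1.0028]
Step 4: x=[4.8705] v=[-1.2627]
Step 5: x=[4.5047] v=[-1.4634]
Step 6: x=[4.1058] v=[-1.5955]
Step 7: x=[3.6926] v=[-1.6529]
Step 8: x=[3.2844] v=[-1.6328]
Step 9: x=[2.9004] v=[-1.5361]
Step 10: x=[2.5586] v=[-1.3674]
Step 11: x=[2.2750] v=[-1.1346]
Step 12: x=[2.0628] v=[-0.8487]
Step 13: x=[1.9321] v=[-0.5230]
Step 14: x=[1.8889] v=[-0.1728]
Step 15: x=[1.9353] v=[0.1855]
First v>=0 after going negative at step 15, time=3.7500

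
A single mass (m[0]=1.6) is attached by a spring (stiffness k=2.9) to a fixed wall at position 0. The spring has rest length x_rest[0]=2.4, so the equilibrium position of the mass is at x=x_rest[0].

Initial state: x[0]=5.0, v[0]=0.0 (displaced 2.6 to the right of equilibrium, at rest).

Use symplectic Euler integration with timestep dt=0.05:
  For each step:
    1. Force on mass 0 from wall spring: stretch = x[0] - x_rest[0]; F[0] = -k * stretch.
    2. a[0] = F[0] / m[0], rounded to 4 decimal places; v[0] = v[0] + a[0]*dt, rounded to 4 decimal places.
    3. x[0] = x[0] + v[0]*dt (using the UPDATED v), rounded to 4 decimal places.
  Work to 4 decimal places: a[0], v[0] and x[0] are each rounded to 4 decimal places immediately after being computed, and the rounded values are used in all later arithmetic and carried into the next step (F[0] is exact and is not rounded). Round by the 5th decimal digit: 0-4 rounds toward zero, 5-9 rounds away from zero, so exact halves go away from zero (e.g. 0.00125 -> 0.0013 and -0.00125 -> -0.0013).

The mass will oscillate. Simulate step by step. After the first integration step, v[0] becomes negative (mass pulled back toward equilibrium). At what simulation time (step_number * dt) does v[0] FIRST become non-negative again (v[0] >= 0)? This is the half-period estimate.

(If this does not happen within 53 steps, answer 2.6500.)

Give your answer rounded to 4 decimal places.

Answer: 2.3500

Derivation:
Step 0: x=[5.0000] v=[0.0000]
Step 1: x=[4.9882] v=[-0.2356]
Step 2: x=[4.9647] v=[-0.4702]
Step 3: x=[4.9296] v=[-0.7026]
Step 4: x=[4.8830] v=[-0.9318]
Step 5: x=[4.8252] v=[-1.1568]
Step 6: x=[4.7564] v=[-1.3766]
Step 7: x=[4.6769] v=[-1.5902]
Step 8: x=[4.5871] v=[-1.7965]
Step 9: x=[4.4874] v=[-1.9947]
Step 10: x=[4.3782] v=[-2.1839]
Step 11: x=[4.2600] v=[-2.3632]
Step 12: x=[4.1334] v=[-2.5318]
Step 13: x=[3.9990] v=[-2.6889]
Step 14: x=[3.8573] v=[-2.8338]
Step 15: x=[3.7090] v=[-2.9659]
Step 16: x=[3.5548] v=[-3.0845]
Step 17: x=[3.3953] v=[-3.1892]
Step 18: x=[3.2313] v=[-3.2794]
Step 19: x=[3.0636] v=[-3.3547]
Step 20: x=[2.8929] v=[-3.4148]
Step 21: x=[2.7199] v=[-3.4595]
Step 22: x=[2.5455] v=[-3.4885]
Step 23: x=[2.3704] v=[-3.5017]
Step 24: x=[2.1955] v=[-3.4990]
Step 25: x=[2.0215] v=[-3.4805]
Step 26: x=[1.8492] v=[-3.4462]
Step 27: x=[1.6794] v=[-3.3963]
Step 28: x=[1.5129] v=[-3.3310]
Step 29: x=[1.3504] v=[-3.2506]
Step 30: x=[1.1926] v=[-3.1555]
Step 31: x=[1.0403] v=[-3.0461]
Step 32: x=[0.8942] v=[-2.9229]
Step 33: x=[0.7549] v=[-2.7864]
Step 34: x=[0.6230] v=[-2.6373]
Step 35: x=[0.4992] v=[-2.4763]
Step 36: x=[0.3840] v=[-2.3040]
Step 37: x=[0.2779] v=[-2.1213]
Step 38: x=[0.1815] v=[-1.9290]
Step 39: x=[0.0951] v=[-1.7280]
Step 40: x=[0.0191] v=[-1.5191]
Step 41: x=[-0.0461] v=[-1.3033]
Step 42: x=[-0.1002] v=[-1.0816]
Step 43: x=[-0.1430] v=[-0.8550]
Step 44: x=[-0.1742] v=[-0.6245]
Step 45: x=[-0.1938] v=[-0.3912]
Step 46: x=[-0.2016] v=[-0.1561]
Step 47: x=[-0.1976] v=[0.0797]
First v>=0 after going negative at step 47, time=2.3500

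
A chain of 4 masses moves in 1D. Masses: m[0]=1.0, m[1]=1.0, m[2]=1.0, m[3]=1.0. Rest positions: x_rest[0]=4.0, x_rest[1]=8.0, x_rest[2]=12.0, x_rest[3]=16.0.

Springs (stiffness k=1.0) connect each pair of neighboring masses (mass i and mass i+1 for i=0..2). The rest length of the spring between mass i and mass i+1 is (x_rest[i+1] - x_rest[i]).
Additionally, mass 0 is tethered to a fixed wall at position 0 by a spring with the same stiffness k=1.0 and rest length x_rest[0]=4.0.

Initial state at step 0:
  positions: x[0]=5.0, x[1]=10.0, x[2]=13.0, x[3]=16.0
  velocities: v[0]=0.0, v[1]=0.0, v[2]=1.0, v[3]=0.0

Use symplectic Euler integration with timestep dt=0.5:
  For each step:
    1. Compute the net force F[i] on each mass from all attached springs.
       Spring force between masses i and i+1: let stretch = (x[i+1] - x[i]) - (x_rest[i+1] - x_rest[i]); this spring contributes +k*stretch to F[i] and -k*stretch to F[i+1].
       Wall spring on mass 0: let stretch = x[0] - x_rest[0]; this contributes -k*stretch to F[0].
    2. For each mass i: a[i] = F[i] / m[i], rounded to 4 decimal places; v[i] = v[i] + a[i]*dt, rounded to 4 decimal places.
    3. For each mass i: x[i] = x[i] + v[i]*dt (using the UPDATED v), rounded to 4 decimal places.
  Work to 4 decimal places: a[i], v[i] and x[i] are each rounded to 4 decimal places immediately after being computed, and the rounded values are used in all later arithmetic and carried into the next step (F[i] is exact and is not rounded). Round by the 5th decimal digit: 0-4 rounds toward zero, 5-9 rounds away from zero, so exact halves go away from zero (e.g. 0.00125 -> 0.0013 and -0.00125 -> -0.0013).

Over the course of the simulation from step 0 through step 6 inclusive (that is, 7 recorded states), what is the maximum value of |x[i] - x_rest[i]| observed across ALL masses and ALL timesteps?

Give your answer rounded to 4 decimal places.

Step 0: x=[5.0000 10.0000 13.0000 16.0000] v=[0.0000 0.0000 1.0000 0.0000]
Step 1: x=[5.0000 9.5000 13.5000 16.2500] v=[0.0000 -1.0000 1.0000 0.5000]
Step 2: x=[4.8750 8.8750 13.6875 16.8125] v=[-0.2500 -1.2500 0.3750 1.1250]
Step 3: x=[4.5313 8.4531 13.4531 17.5938] v=[-0.6875 -0.8438 -0.4688 1.5625]
Step 4: x=[4.0352 8.3008 13.0039 18.3399] v=[-0.9923 -0.3047 -0.8985 1.4922]
Step 5: x=[3.5967 8.2578 12.7129 18.7520] v=[-0.8771 -0.0860 -0.5821 0.8242]
Step 6: x=[3.4243 8.1633 12.8179 18.6543] v=[-0.3449 -0.1890 0.2099 -0.1954]
Max displacement = 2.7520

Answer: 2.7520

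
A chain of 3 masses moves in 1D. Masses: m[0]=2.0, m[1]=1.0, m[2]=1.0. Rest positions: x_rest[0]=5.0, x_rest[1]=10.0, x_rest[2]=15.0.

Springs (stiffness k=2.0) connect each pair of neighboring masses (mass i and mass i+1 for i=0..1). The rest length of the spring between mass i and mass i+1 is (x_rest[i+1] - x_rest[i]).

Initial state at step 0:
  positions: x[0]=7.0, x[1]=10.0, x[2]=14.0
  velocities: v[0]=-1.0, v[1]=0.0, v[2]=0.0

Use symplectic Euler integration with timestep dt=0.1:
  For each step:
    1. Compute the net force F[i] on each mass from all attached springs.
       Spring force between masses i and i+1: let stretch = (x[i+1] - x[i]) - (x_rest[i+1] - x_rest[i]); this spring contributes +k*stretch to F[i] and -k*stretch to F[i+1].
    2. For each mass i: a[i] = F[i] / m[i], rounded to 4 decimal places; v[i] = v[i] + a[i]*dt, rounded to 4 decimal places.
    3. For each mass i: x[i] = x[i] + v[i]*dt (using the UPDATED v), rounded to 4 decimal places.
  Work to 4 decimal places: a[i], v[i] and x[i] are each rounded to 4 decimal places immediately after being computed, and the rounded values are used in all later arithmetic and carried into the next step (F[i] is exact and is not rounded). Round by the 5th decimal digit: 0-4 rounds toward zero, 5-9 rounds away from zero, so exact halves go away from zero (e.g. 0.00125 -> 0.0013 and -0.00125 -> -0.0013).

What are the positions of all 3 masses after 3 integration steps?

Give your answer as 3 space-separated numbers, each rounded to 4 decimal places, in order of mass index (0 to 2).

Answer: 6.5860 10.1081 14.1199

Derivation:
Step 0: x=[7.0000 10.0000 14.0000] v=[-1.0000 0.0000 0.0000]
Step 1: x=[6.8800 10.0200 14.0200] v=[-1.2000 0.2000 0.2000]
Step 2: x=[6.7414 10.0572 14.0600] v=[-1.3860 0.3720 0.4000]
Step 3: x=[6.5860 10.1081 14.1199] v=[-1.5544 0.5094 0.5994]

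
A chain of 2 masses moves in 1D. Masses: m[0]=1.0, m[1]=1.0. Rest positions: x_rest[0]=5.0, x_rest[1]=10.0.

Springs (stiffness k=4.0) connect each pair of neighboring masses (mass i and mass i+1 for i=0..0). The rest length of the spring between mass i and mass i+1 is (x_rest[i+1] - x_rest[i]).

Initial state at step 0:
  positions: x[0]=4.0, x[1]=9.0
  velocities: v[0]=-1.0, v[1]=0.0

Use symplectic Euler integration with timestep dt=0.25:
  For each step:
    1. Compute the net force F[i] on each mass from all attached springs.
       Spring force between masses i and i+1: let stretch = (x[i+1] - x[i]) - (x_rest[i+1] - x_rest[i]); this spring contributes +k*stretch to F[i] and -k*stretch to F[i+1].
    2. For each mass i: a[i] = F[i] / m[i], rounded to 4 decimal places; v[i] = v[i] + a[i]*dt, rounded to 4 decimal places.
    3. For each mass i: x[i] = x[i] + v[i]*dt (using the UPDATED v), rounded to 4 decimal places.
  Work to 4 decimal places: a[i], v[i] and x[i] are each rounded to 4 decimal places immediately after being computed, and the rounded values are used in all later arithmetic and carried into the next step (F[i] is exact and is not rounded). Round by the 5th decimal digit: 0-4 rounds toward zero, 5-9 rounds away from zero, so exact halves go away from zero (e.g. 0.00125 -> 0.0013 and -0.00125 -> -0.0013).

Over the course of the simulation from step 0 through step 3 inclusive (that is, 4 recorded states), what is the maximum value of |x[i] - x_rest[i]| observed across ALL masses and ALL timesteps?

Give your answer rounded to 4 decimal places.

Answer: 1.5312

Derivation:
Step 0: x=[4.0000 9.0000] v=[-1.0000 0.0000]
Step 1: x=[3.7500 9.0000] v=[-1.0000 0.0000]
Step 2: x=[3.5625 8.9375] v=[-0.7500 -0.2500]
Step 3: x=[3.4688 8.7813] v=[-0.3750 -0.6250]
Max displacement = 1.5312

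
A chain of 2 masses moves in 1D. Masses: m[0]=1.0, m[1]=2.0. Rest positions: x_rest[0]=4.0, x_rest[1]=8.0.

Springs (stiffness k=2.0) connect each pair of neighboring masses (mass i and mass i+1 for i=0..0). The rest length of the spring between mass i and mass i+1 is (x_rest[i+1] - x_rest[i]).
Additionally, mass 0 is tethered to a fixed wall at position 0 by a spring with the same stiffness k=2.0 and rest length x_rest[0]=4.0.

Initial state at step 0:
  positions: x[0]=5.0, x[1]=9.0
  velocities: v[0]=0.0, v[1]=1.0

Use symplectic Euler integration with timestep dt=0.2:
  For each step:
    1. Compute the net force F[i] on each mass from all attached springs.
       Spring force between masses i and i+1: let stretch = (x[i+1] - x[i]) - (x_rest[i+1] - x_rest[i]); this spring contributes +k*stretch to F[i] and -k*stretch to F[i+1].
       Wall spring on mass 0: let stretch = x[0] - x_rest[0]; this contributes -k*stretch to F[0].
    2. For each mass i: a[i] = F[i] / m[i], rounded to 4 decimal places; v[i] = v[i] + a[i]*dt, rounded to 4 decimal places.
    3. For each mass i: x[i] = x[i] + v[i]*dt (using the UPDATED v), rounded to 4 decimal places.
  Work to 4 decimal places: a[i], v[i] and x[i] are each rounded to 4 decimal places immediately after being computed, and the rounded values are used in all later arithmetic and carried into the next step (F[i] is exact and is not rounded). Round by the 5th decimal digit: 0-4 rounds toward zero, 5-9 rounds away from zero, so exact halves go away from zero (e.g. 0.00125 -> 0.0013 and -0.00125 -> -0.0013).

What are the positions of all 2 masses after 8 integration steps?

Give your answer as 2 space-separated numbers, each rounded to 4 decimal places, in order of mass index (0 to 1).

Answer: 4.6404 9.6925

Derivation:
Step 0: x=[5.0000 9.0000] v=[0.0000 1.0000]
Step 1: x=[4.9200 9.2000] v=[-0.4000 1.0000]
Step 2: x=[4.7888 9.3888] v=[-0.6560 0.9440]
Step 3: x=[4.6425 9.5536] v=[-0.7315 0.8240]
Step 4: x=[4.5177 9.6820] v=[-0.6241 0.6418]
Step 5: x=[4.4446 9.7638] v=[-0.3655 0.4089]
Step 6: x=[4.4415 9.7928] v=[-0.0157 0.1451]
Step 7: x=[4.5111 9.7678] v=[0.3482 -0.1252]
Step 8: x=[4.6404 9.6925] v=[0.6464 -0.3765]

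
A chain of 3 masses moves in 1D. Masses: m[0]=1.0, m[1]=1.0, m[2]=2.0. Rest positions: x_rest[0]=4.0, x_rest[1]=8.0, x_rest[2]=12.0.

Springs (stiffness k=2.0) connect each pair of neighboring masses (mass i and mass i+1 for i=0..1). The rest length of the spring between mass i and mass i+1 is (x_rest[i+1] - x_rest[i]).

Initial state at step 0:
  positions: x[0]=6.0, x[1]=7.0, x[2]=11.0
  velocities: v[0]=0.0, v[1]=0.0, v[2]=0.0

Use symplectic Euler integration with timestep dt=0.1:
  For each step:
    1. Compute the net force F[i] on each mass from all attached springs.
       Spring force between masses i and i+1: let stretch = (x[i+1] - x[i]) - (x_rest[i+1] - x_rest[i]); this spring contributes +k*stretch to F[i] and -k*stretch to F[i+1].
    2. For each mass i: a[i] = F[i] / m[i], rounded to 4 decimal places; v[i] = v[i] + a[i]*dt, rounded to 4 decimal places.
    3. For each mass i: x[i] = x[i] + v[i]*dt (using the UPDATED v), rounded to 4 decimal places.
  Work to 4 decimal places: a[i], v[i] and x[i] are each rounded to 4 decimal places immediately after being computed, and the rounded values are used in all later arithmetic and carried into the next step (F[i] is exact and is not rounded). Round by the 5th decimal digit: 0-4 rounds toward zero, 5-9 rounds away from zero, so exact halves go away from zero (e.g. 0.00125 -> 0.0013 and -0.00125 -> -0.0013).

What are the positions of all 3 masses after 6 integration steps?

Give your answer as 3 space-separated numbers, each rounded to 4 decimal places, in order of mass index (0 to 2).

Step 0: x=[6.0000 7.0000 11.0000] v=[0.0000 0.0000 0.0000]
Step 1: x=[5.9400 7.0600 11.0000] v=[-0.6000 0.6000 0.0000]
Step 2: x=[5.8224 7.1764 11.0006] v=[-1.1760 1.1640 0.0060]
Step 3: x=[5.6519 7.3422 11.0030] v=[-1.7052 1.6580 0.0236]
Step 4: x=[5.4352 7.5474 11.0088] v=[-2.1671 2.0521 0.0575]
Step 5: x=[5.1807 7.7796 11.0199] v=[-2.5447 2.3219 0.1114]
Step 6: x=[4.8982 8.0246 11.0386] v=[-2.8249 2.4502 0.1874]

Answer: 4.8982 8.0246 11.0386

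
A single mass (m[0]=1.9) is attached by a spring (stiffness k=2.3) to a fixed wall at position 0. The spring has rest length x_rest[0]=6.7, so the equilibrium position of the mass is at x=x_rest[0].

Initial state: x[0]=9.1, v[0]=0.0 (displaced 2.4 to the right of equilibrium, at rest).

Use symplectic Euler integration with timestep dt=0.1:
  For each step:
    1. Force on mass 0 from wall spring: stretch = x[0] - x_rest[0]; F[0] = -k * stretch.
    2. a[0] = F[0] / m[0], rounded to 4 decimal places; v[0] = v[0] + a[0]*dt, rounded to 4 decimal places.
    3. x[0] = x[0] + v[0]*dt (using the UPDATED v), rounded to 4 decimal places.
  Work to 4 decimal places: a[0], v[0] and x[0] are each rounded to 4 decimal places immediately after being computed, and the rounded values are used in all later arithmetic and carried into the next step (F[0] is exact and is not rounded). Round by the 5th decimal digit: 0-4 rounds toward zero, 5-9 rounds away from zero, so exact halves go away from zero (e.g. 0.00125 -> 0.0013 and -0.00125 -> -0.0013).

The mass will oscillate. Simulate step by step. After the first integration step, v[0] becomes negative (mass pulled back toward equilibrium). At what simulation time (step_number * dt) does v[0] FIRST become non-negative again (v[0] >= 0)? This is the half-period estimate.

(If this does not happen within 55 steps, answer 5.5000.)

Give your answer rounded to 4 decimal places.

Step 0: x=[9.1000] v=[0.0000]
Step 1: x=[9.0710] v=[-0.2905]
Step 2: x=[9.0133] v=[-0.5775]
Step 3: x=[8.9276] v=[-0.8575]
Step 4: x=[8.8149] v=[-1.1272]
Step 5: x=[8.6766] v=[-1.3832]
Step 6: x=[8.5144] v=[-1.6225]
Step 7: x=[8.3302] v=[-1.8421]
Step 8: x=[8.1263] v=[-2.0394]
Step 9: x=[7.9051] v=[-2.2121]
Step 10: x=[7.6693] v=[-2.3580]
Step 11: x=[7.4218] v=[-2.4753]
Step 12: x=[7.1655] v=[-2.5627]
Step 13: x=[6.9036] v=[-2.6191]
Step 14: x=[6.6392] v=[-2.6438]
Step 15: x=[6.3756] v=[-2.6364]
Step 16: x=[6.1159] v=[-2.5971]
Step 17: x=[5.8633] v=[-2.5264]
Step 18: x=[5.6208] v=[-2.4251]
Step 19: x=[5.3914] v=[-2.2945]
Step 20: x=[5.1778] v=[-2.1361]
Step 21: x=[4.9826] v=[-1.9518]
Step 22: x=[4.8082] v=[-1.7439]
Step 23: x=[4.6567] v=[-1.5149]
Step 24: x=[4.5299] v=[-1.2676]
Step 25: x=[4.4294] v=[-1.0049]
Step 26: x=[4.3564] v=[-0.7300]
Step 27: x=[4.3118] v=[-0.4463]
Step 28: x=[4.2961] v=[-0.1572]
Step 29: x=[4.3095] v=[0.1338]
First v>=0 after going negative at step 29, time=2.9000

Answer: 2.9000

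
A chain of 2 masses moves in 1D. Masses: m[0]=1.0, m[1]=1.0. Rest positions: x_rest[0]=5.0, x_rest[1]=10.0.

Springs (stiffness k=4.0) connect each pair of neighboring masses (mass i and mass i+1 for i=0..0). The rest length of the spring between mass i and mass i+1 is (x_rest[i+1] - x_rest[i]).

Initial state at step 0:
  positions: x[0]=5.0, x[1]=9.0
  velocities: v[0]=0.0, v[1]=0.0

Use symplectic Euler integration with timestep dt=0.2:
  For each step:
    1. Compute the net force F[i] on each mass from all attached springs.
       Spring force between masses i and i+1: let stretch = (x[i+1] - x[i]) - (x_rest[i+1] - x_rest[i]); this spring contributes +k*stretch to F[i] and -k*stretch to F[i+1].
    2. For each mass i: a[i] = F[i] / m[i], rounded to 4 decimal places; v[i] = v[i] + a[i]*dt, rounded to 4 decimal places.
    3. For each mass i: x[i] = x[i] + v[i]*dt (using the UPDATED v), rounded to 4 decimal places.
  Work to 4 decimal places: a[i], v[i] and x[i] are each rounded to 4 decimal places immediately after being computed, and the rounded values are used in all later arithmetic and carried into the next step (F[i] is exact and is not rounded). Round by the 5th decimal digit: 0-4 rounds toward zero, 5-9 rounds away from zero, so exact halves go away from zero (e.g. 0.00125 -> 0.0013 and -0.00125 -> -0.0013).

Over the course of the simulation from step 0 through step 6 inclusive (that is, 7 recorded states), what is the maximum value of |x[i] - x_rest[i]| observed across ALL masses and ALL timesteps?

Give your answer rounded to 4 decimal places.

Step 0: x=[5.0000 9.0000] v=[0.0000 0.0000]
Step 1: x=[4.8400 9.1600] v=[-0.8000 0.8000]
Step 2: x=[4.5712 9.4288] v=[-1.3440 1.3440]
Step 3: x=[4.2796 9.7204] v=[-1.4579 1.4579]
Step 4: x=[4.0585 9.9415] v=[-1.1053 1.1053]
Step 5: x=[3.9787 10.0213] v=[-0.3989 0.3989]
Step 6: x=[4.0657 9.9343] v=[0.4352 -0.4352]
Max displacement = 1.0213

Answer: 1.0213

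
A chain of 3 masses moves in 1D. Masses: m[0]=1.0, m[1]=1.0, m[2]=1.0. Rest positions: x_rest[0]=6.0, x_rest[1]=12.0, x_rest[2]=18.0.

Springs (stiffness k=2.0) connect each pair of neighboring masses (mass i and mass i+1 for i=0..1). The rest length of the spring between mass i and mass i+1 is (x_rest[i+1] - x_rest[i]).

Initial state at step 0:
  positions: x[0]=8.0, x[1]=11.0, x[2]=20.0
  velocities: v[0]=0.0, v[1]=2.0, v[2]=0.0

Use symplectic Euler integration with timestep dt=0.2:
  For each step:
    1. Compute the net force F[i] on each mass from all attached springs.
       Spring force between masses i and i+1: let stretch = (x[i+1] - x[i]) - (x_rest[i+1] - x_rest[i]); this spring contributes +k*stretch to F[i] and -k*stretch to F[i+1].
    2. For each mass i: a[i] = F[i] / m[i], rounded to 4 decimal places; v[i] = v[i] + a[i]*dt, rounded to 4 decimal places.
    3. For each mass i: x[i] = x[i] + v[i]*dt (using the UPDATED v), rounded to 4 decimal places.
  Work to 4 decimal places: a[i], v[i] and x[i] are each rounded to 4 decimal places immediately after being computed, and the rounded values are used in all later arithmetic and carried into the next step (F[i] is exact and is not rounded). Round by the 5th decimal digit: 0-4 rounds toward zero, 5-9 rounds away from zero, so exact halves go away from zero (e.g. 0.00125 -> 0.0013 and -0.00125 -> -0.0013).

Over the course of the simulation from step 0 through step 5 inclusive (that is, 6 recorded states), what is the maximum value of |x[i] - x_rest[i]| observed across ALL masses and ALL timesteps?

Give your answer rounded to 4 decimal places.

Step 0: x=[8.0000 11.0000 20.0000] v=[0.0000 2.0000 0.0000]
Step 1: x=[7.7600 11.8800 19.7600] v=[-1.2000 4.4000 -1.2000]
Step 2: x=[7.3696 13.0608 19.3696] v=[-1.9520 5.9040 -1.9520]
Step 3: x=[6.9545 14.2910 18.9545] v=[-2.0755 6.1510 -2.0755]
Step 4: x=[6.6463 15.3074 18.6463] v=[-1.5409 5.0818 -1.5409]
Step 5: x=[6.5510 15.8980 18.5510] v=[-0.4765 2.9529 -0.4765]
Max displacement = 3.8980

Answer: 3.8980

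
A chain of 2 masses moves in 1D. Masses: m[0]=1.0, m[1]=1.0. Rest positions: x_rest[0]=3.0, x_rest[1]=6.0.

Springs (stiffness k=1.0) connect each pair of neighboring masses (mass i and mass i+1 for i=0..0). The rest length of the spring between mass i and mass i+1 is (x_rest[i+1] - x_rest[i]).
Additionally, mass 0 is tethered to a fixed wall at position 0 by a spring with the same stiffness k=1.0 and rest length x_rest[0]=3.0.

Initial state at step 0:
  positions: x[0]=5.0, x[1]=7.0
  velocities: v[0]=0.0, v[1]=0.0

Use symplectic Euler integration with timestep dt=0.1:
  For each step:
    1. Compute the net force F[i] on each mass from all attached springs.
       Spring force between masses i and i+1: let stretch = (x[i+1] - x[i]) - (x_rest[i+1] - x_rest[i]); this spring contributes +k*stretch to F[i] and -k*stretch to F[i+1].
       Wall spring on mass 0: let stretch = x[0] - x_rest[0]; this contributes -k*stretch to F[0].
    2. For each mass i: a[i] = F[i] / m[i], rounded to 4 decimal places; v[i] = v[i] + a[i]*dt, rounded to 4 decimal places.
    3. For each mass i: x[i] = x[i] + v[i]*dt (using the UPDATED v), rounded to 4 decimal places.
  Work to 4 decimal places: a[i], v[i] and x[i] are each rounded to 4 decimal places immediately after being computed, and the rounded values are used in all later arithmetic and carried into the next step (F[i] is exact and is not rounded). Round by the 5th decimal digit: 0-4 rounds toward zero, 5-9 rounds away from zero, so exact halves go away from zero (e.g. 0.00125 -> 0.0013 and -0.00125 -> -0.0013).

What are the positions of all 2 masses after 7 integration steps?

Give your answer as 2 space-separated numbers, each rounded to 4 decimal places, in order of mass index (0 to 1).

Answer: 4.2445 7.2319

Derivation:
Step 0: x=[5.0000 7.0000] v=[0.0000 0.0000]
Step 1: x=[4.9700 7.0100] v=[-0.3000 0.1000]
Step 2: x=[4.9107 7.0296] v=[-0.5930 0.1960]
Step 3: x=[4.8235 7.0580] v=[-0.8722 0.2841]
Step 4: x=[4.7104 7.0941] v=[-1.1311 0.3607]
Step 5: x=[4.5740 7.1363] v=[-1.3638 0.4223]
Step 6: x=[4.4175 7.1829] v=[-1.5650 0.4661]
Step 7: x=[4.2445 7.2319] v=[-1.7302 0.4896]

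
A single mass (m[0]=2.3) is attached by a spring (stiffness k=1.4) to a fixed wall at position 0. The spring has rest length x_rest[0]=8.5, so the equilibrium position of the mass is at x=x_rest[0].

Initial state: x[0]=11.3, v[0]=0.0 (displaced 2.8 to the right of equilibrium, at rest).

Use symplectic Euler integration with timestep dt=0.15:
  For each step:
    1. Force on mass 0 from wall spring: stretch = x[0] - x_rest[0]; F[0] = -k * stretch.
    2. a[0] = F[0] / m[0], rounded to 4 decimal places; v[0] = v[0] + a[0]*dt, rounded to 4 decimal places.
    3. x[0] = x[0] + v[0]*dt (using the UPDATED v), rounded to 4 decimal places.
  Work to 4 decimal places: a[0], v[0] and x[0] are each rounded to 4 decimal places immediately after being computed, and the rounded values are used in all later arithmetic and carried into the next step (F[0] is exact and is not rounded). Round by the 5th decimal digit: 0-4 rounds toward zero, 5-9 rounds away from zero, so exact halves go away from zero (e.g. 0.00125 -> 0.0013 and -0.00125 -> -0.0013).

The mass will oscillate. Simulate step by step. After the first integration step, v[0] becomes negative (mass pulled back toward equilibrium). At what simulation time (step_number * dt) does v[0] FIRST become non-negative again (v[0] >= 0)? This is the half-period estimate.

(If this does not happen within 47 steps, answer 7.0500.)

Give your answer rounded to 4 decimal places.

Step 0: x=[11.3000] v=[0.0000]
Step 1: x=[11.2617] v=[-0.2556]
Step 2: x=[11.1855] v=[-0.5078]
Step 3: x=[11.0726] v=[-0.7530]
Step 4: x=[10.9244] v=[-0.9879]
Step 5: x=[10.7430] v=[-1.2093]
Step 6: x=[10.5309] v=[-1.4141]
Step 7: x=[10.2910] v=[-1.5995]
Step 8: x=[10.0266] v=[-1.7630]
Step 9: x=[9.7412] v=[-1.9024]
Step 10: x=[9.4388] v=[-2.0157]
Step 11: x=[9.1236] v=[-2.1014]
Step 12: x=[8.7999] v=[-2.1583]
Step 13: x=[8.4720] v=[-2.1857]
Step 14: x=[8.1445] v=[-2.1832]
Step 15: x=[7.8219] v=[-2.1507]
Step 16: x=[7.5086] v=[-2.0888]
Step 17: x=[7.2089] v=[-1.9983]
Step 18: x=[6.9268] v=[-1.8804]
Step 19: x=[6.6663] v=[-1.7368]
Step 20: x=[6.4309] v=[-1.5694]
Step 21: x=[6.2238] v=[-1.3805]
Step 22: x=[6.0479] v=[-1.1727]
Step 23: x=[5.9056] v=[-0.9488]
Step 24: x=[5.7988] v=[-0.7119]
Step 25: x=[5.7290] v=[-0.4653]
Step 26: x=[5.6972] v=[-0.2123]
Step 27: x=[5.7037] v=[0.0436]
First v>=0 after going negative at step 27, time=4.0500

Answer: 4.0500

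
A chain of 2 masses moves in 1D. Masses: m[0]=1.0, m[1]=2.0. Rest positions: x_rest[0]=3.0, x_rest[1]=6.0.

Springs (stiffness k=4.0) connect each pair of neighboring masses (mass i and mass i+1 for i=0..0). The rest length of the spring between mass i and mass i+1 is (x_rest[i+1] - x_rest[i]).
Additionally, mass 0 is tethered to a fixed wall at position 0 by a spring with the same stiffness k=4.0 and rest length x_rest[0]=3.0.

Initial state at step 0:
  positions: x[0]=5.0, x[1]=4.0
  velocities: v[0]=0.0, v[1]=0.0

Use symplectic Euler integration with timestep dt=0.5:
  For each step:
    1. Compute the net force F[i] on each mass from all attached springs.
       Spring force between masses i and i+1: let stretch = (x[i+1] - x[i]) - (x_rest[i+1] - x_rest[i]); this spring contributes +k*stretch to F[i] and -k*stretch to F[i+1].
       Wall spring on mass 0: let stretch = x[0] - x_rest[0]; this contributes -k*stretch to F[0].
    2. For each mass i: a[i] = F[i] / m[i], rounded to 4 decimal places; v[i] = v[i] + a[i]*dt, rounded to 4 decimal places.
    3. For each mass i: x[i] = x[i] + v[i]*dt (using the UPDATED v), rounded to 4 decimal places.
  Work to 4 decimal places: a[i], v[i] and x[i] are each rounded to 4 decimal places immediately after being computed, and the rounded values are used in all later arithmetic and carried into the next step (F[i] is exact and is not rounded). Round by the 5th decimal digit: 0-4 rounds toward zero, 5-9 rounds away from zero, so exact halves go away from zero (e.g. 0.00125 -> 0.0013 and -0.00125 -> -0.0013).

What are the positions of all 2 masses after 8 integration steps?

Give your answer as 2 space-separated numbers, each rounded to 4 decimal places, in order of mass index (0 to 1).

Step 0: x=[5.0000 4.0000] v=[0.0000 0.0000]
Step 1: x=[-1.0000 6.0000] v=[-12.0000 4.0000]
Step 2: x=[1.0000 6.0000] v=[4.0000 0.0000]
Step 3: x=[7.0000 5.0000] v=[12.0000 -2.0000]
Step 4: x=[4.0000 6.5000] v=[-6.0000 3.0000]
Step 5: x=[-0.5000 8.2500] v=[-9.0000 3.5000]
Step 6: x=[4.2500 7.1250] v=[9.5000 -2.2500]
Step 7: x=[7.6250 6.0625] v=[6.7500 -2.1250]
Step 8: x=[1.8125 7.2813] v=[-11.6250 2.4375]

Answer: 1.8125 7.2813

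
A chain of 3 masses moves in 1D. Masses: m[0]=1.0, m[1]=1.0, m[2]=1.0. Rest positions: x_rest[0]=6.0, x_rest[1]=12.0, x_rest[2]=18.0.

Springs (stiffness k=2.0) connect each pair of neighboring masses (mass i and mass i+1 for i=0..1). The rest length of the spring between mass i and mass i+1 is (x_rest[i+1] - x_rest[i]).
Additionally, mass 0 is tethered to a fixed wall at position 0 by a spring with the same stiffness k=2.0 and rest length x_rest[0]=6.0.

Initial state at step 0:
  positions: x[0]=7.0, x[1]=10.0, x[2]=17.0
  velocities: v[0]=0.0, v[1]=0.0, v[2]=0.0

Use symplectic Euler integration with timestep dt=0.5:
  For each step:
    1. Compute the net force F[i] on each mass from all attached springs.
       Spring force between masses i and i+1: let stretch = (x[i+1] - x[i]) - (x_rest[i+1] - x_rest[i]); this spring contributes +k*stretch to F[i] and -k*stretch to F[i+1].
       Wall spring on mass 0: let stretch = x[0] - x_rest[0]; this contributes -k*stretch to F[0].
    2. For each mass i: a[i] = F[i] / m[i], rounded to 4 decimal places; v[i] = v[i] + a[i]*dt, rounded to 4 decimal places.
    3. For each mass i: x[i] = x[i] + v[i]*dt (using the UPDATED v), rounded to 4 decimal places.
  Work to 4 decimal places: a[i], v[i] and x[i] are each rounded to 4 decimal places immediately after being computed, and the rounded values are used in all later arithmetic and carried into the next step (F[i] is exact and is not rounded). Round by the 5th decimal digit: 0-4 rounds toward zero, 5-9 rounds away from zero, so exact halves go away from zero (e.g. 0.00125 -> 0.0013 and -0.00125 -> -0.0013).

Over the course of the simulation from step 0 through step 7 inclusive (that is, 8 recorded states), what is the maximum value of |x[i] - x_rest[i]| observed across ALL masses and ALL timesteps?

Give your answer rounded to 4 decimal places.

Step 0: x=[7.0000 10.0000 17.0000] v=[0.0000 0.0000 0.0000]
Step 1: x=[5.0000 12.0000 16.5000] v=[-4.0000 4.0000 -1.0000]
Step 2: x=[4.0000 12.7500 16.7500] v=[-2.0000 1.5000 0.5000]
Step 3: x=[5.3750 11.1250 18.0000] v=[2.7500 -3.2500 2.5000]
Step 4: x=[6.9375 10.0625 18.8125] v=[3.1250 -2.1250 1.6250]
Step 5: x=[6.5938 11.8125 18.2500] v=[-0.6875 3.5000 -1.1250]
Step 6: x=[5.5625 14.1719 17.4688] v=[-2.0626 4.7188 -1.5625]
Step 7: x=[6.0547 13.8751 18.0391] v=[0.9843 -0.5937 1.1406]
Max displacement = 2.1719

Answer: 2.1719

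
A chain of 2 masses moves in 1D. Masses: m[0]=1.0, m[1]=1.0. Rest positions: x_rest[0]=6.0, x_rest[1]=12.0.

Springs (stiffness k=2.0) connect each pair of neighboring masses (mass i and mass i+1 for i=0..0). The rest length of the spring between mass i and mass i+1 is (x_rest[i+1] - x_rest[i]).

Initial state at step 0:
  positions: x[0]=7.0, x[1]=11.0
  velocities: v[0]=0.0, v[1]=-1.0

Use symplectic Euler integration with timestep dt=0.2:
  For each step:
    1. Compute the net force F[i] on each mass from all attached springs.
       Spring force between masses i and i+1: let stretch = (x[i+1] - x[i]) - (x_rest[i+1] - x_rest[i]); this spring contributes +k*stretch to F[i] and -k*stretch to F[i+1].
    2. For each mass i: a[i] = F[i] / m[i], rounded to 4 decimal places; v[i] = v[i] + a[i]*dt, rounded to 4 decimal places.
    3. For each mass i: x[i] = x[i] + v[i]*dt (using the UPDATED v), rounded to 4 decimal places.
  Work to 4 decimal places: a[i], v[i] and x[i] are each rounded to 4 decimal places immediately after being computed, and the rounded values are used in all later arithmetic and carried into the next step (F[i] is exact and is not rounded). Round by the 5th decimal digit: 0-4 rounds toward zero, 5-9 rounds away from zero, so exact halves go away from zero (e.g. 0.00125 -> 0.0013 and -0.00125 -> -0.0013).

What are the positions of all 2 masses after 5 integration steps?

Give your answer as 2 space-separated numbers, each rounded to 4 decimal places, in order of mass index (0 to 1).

Step 0: x=[7.0000 11.0000] v=[0.0000 -1.0000]
Step 1: x=[6.8400 10.9600] v=[-0.8000 -0.2000]
Step 2: x=[6.5296 11.0704] v=[-1.5520 0.5520]
Step 3: x=[6.1025 11.2975] v=[-2.1357 1.1357]
Step 4: x=[5.6110 11.5890] v=[-2.4577 1.4577]
Step 5: x=[5.1177 11.8823] v=[-2.4665 1.4665]

Answer: 5.1177 11.8823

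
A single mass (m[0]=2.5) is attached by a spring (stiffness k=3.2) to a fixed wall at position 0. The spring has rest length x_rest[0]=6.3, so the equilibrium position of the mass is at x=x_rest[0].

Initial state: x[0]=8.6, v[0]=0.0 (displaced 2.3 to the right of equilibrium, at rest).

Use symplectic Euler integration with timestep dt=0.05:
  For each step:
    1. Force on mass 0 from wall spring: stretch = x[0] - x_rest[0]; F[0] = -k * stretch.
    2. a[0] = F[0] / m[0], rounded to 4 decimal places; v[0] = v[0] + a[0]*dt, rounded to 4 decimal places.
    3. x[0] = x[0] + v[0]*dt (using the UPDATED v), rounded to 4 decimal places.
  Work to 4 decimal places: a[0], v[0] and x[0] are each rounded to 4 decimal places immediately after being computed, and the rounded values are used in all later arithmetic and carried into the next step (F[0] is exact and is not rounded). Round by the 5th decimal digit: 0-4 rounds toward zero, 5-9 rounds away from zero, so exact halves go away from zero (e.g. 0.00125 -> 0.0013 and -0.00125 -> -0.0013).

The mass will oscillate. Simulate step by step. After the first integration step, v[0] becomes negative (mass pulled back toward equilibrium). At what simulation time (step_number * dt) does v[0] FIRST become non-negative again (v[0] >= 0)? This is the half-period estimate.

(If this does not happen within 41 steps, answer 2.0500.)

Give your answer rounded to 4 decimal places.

Answer: 2.0500

Derivation:
Step 0: x=[8.6000] v=[0.0000]
Step 1: x=[8.5926] v=[-0.1472]
Step 2: x=[8.5779] v=[-0.2939]
Step 3: x=[8.5559] v=[-0.4397]
Step 4: x=[8.5267] v=[-0.5841]
Step 5: x=[8.4904] v=[-0.7266]
Step 6: x=[8.4471] v=[-0.8668]
Step 7: x=[8.3969] v=[-1.0042]
Step 8: x=[8.3400] v=[-1.1384]
Step 9: x=[8.2766] v=[-1.2690]
Step 10: x=[8.2068] v=[-1.3955]
Step 11: x=[8.1309] v=[-1.5175]
Step 12: x=[8.0492] v=[-1.6347]
Step 13: x=[7.9619] v=[-1.7467]
Step 14: x=[7.8692] v=[-1.8531]
Step 15: x=[7.7715] v=[-1.9535]
Step 16: x=[7.6691] v=[-2.0477]
Step 17: x=[7.5623] v=[-2.1353]
Step 18: x=[7.4515] v=[-2.2161]
Step 19: x=[7.3370] v=[-2.2898]
Step 20: x=[7.2192] v=[-2.3562]
Step 21: x=[7.0985] v=[-2.4150]
Step 22: x=[6.9752] v=[-2.4661]
Step 23: x=[6.8497] v=[-2.5093]
Step 24: x=[6.7225] v=[-2.5445]
Step 25: x=[6.5939] v=[-2.5715]
Step 26: x=[6.4644] v=[-2.5903]
Step 27: x=[6.3344] v=[-2.6008]
Step 28: x=[6.2043] v=[-2.6030]
Step 29: x=[6.0745] v=[-2.5969]
Step 30: x=[5.9454] v=[-2.5825]
Step 31: x=[5.8174] v=[-2.5598]
Step 32: x=[5.6910] v=[-2.5289]
Step 33: x=[5.5665] v=[-2.4899]
Step 34: x=[5.4444] v=[-2.4430]
Step 35: x=[5.3250] v=[-2.3882]
Step 36: x=[5.2087] v=[-2.3258]
Step 37: x=[5.0959] v=[-2.2560]
Step 38: x=[4.9870] v=[-2.1789]
Step 39: x=[4.8823] v=[-2.0949]
Step 40: x=[4.7821] v=[-2.0042]
Step 41: x=[4.6867] v=[-1.9071]
v[0] did not become non-negative within 41 steps; using fallback time=2.0500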